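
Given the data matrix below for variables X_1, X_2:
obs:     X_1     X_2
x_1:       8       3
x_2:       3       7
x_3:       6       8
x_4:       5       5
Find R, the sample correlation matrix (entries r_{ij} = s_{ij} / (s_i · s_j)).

Step 1 — column means:
  mean(X_1) = (8 + 3 + 6 + 5) / 4 = 22/4 = 5.5
  mean(X_2) = (3 + 7 + 8 + 5) / 4 = 23/4 = 5.75

Step 2 — sample variances and covariances s[i,j] = (1/(n-1)) · Σ_k (x_{k,i} - mean_i) · (x_{k,j} - mean_j), with n-1 = 3:
  s[X_1,X_1] = ((2.5)·(2.5) + (-2.5)·(-2.5) + (0.5)·(0.5) + (-0.5)·(-0.5)) / 3 = 13/3 = 4.3333
  s[X_1,X_2] = ((2.5)·(-2.75) + (-2.5)·(1.25) + (0.5)·(2.25) + (-0.5)·(-0.75)) / 3 = -8.5/3 = -2.8333
  s[X_2,X_2] = ((-2.75)·(-2.75) + (1.25)·(1.25) + (2.25)·(2.25) + (-0.75)·(-0.75)) / 3 = 14.75/3 = 4.9167
  Sample standard deviations s_i = √(s[i,i]):
  s(X_1) = √(4.3333) = 2.0817
  s(X_2) = √(4.9167) = 2.2174

Step 3 — r_{ij} = s_{ij} / (s_i · s_j):
  r[X_1,X_1] = 1 (diagonal).
  r[X_1,X_2] = -2.8333 / (2.0817 · 2.2174) = -2.8333 / 4.6158 = -0.6138
  r[X_2,X_2] = 1 (diagonal).

R is symmetric with unit diagonal. Assembling:

R = [[1, -0.6138],
 [-0.6138, 1]]


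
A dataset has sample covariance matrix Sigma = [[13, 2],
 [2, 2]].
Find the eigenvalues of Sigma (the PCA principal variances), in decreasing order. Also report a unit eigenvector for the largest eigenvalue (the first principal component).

Step 1 — characteristic polynomial of 2×2 Sigma:
  det(Sigma - λI) = λ² - trace · λ + det = 0.
  trace = 13 + 2 = 15, det = 13·2 - (2)² = 22.
Step 2 — discriminant:
  Δ = trace² - 4·det = 225 - 88 = 137.
Step 3 — eigenvalues:
  λ = (trace ± √Δ)/2 = (15 ± 11.7047)/2,
  λ_1 = 13.3523,  λ_2 = 1.6477.

Step 4 — unit eigenvector for λ_1: solve (Sigma - λ_1 I)v = 0. First row:
  (13 - 13.3523)·v_x + (2)·v_y = 0, i.e. (-0.3523)·v_x + (2)·v_y = 0,
  so v ∝ (b, λ_1 - a) = (2, 0.3523) = u.
  ||u|| = √((2)² + (0.3523)²) = √(4.1242) ≈ 2.0308,
  v_1 = u/||u|| ≈ (0.9848, 0.1735) (||v_1|| = 1).

λ_1 = 13.3523,  λ_2 = 1.6477;  v_1 ≈ (0.9848, 0.1735)


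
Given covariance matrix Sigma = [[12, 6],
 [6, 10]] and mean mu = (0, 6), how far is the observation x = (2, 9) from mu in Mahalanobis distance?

Step 1 — centre the observation: (x - mu) = (2, 3).

Step 2 — invert Sigma. det(Sigma) = 12·10 - (6)² = 84.
  Sigma^{-1} = (1/det) · [[d, -b], [-b, a]] = [[0.119, -0.0714],
 [-0.0714, 0.1429]].

Step 3 — form the quadratic (x - mu)^T · Sigma^{-1} · (x - mu):
  Sigma^{-1} · (x - mu) = (0.0238, 0.2857).
  (x - mu)^T · [Sigma^{-1} · (x - mu)] = (2)·(0.0238) + (3)·(0.2857) = 0.9048.

Step 4 — take square root: d = √(0.9048) ≈ 0.9512.

d(x, mu) = √(0.9048) ≈ 0.9512


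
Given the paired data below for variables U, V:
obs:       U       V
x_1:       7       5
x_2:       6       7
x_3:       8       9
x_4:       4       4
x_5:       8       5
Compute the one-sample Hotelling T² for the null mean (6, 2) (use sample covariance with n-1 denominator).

Step 1 — sample mean vector:
  mean(U) = (7 + 6 + 8 + 4 + 8) / 5 = 33/5 = 6.6
  mean(V) = (5 + 7 + 9 + 4 + 5) / 5 = 30/5 = 6
  x̄ = (6.6, 6),  deviation x̄ - mu_0 = (6.6, 6) - (6, 2) = (0.6, 4).

Step 2 — sample covariance matrix, S[i,j] = (1/(n-1)) · Σ_k (x_{k,i} - mean_i) · (x_{k,j} - mean_j), divisor n-1 = 4:
  S[U,U] = ((0.4)·(0.4) + (-0.6)·(-0.6) + (1.4)·(1.4) + (-2.6)·(-2.6) + (1.4)·(1.4)) / 4 = 11.2/4 = 2.8
  S[U,V] = ((0.4)·(-1) + (-0.6)·(1) + (1.4)·(3) + (-2.6)·(-2) + (1.4)·(-1)) / 4 = 7/4 = 1.75
  S[V,V] = ((-1)·(-1) + (1)·(1) + (3)·(3) + (-2)·(-2) + (-1)·(-1)) / 4 = 16/4 = 4
  S = [[2.8, 1.75],
 [1.75, 4]].

Step 3 — invert S. det(S) = 2.8·4 - (1.75)² = 8.1375.
  S^{-1} = (1/det) · [[d, -b], [-b, a]] = [[0.4916, -0.2151],
 [-0.2151, 0.3441]].

Step 4 — quadratic form (x̄ - mu_0)^T · S^{-1} · (x̄ - mu_0):
  S^{-1} · (x̄ - mu_0) = (-0.5653, 1.2473),
  (x̄ - mu_0)^T · [...] = (0.6)·(-0.5653) + (4)·(1.2473) = 4.6501.

Step 5 — scale by n: T² = 5 · 4.6501 = 23.2504.

T² ≈ 23.2504


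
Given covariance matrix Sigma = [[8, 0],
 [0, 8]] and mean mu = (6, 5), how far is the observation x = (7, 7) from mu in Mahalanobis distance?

Step 1 — centre the observation: (x - mu) = (1, 2).

Step 2 — invert Sigma. det(Sigma) = 8·8 - (0)² = 64.
  Sigma^{-1} = (1/det) · [[d, -b], [-b, a]] = [[0.125, 0],
 [0, 0.125]].

Step 3 — form the quadratic (x - mu)^T · Sigma^{-1} · (x - mu):
  Sigma^{-1} · (x - mu) = (0.125, 0.25).
  (x - mu)^T · [Sigma^{-1} · (x - mu)] = (1)·(0.125) + (2)·(0.25) = 0.625.

Step 4 — take square root: d = √(0.625) ≈ 0.7906.

d(x, mu) = √(0.625) ≈ 0.7906


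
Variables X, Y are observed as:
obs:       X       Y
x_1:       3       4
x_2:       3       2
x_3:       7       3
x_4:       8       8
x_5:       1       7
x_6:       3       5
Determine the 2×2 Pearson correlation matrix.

Step 1 — column means:
  mean(X) = (3 + 3 + 7 + 8 + 1 + 3) / 6 = 25/6 = 4.1667
  mean(Y) = (4 + 2 + 3 + 8 + 7 + 5) / 6 = 29/6 = 4.8333

Step 2 — sample variances and covariances s[i,j] = (1/(n-1)) · Σ_k (x_{k,i} - mean_i) · (x_{k,j} - mean_j), with n-1 = 5:
  s[X,X] = ((-1.1667)·(-1.1667) + (-1.1667)·(-1.1667) + (2.8333)·(2.8333) + (3.8333)·(3.8333) + (-3.1667)·(-3.1667) + (-1.1667)·(-1.1667)) / 5 = 36.8333/5 = 7.3667
  s[X,Y] = ((-1.1667)·(-0.8333) + (-1.1667)·(-2.8333) + (2.8333)·(-1.8333) + (3.8333)·(3.1667) + (-3.1667)·(2.1667) + (-1.1667)·(0.1667)) / 5 = 4.1667/5 = 0.8333
  s[Y,Y] = ((-0.8333)·(-0.8333) + (-2.8333)·(-2.8333) + (-1.8333)·(-1.8333) + (3.1667)·(3.1667) + (2.1667)·(2.1667) + (0.1667)·(0.1667)) / 5 = 26.8333/5 = 5.3667
  Sample standard deviations s_i = √(s[i,i]):
  s(X) = √(7.3667) = 2.7142
  s(Y) = √(5.3667) = 2.3166

Step 3 — r_{ij} = s_{ij} / (s_i · s_j):
  r[X,X] = 1 (diagonal).
  r[X,Y] = 0.8333 / (2.7142 · 2.3166) = 0.8333 / 6.2876 = 0.1325
  r[Y,Y] = 1 (diagonal).

R is symmetric with unit diagonal. Assembling:

R = [[1, 0.1325],
 [0.1325, 1]]


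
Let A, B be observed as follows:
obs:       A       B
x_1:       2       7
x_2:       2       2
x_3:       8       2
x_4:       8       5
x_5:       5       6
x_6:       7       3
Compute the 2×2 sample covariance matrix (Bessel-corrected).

Step 1 — column means:
  mean(A) = (2 + 2 + 8 + 8 + 5 + 7) / 6 = 32/6 = 5.3333
  mean(B) = (7 + 2 + 2 + 5 + 6 + 3) / 6 = 25/6 = 4.1667

Step 2 — sample covariance S[i,j] = (1/(n-1)) · Σ_k (x_{k,i} - mean_i) · (x_{k,j} - mean_j), with n-1 = 5.
  S[A,A] = ((-3.3333)·(-3.3333) + (-3.3333)·(-3.3333) + (2.6667)·(2.6667) + (2.6667)·(2.6667) + (-0.3333)·(-0.3333) + (1.6667)·(1.6667)) / 5 = 39.3333/5 = 7.8667
  S[A,B] = ((-3.3333)·(2.8333) + (-3.3333)·(-2.1667) + (2.6667)·(-2.1667) + (2.6667)·(0.8333) + (-0.3333)·(1.8333) + (1.6667)·(-1.1667)) / 5 = -8.3333/5 = -1.6667
  S[B,B] = ((2.8333)·(2.8333) + (-2.1667)·(-2.1667) + (-2.1667)·(-2.1667) + (0.8333)·(0.8333) + (1.8333)·(1.8333) + (-1.1667)·(-1.1667)) / 5 = 22.8333/5 = 4.5667

S is symmetric (S[j,i] = S[i,j]). Assembling:

S = [[7.8667, -1.6667],
 [-1.6667, 4.5667]]


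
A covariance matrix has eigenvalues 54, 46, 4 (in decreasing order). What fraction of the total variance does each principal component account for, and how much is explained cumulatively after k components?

Step 1 — total variance = trace(Sigma) = Σ λ_i = 54 + 46 + 4 = 104.

Step 2 — fraction explained by component i = λ_i / Σ λ:
  PC1: 54/104 = 0.5192
  PC2: 46/104 = 0.4423
  PC3: 4/104 = 0.0385

Step 3 — cumulative fraction after k components = (λ_1 + ... + λ_k) / Σ λ:
  k = 1: 54/104 = 0.5192
  k = 2: (54 + 46)/104 = 100/104 = 0.9615
  k = 3: (54 + 46 + 4)/104 = 104/104 = 1

Summary (fraction, with percent):

explained: PC1 0.5192 (51.92%), PC2 0.4423 (44.23%), PC3 0.0385 (3.85%);  cumulative: 0.5192, 0.9615, 1


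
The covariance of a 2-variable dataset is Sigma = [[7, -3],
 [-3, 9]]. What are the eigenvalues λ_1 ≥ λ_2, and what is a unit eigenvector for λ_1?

Step 1 — characteristic polynomial of 2×2 Sigma:
  det(Sigma - λI) = λ² - trace · λ + det = 0.
  trace = 7 + 9 = 16, det = 7·9 - (-3)² = 54.
Step 2 — discriminant:
  Δ = trace² - 4·det = 256 - 216 = 40.
Step 3 — eigenvalues:
  λ = (trace ± √Δ)/2 = (16 ± 6.3246)/2,
  λ_1 = 11.1623,  λ_2 = 4.8377.

Step 4 — unit eigenvector for λ_1: solve (Sigma - λ_1 I)v = 0. First row:
  (7 - 11.1623)·v_x + (-3)·v_y = 0, i.e. (-4.1623)·v_x + (-3)·v_y = 0,
  so v ∝ (b, λ_1 - a) = (-3, 4.1623); multiply by -1 so the first entry is positive: u = (3, -4.1623).
  ||u|| = √((3)² + (-4.1623)²) = √(26.3246) ≈ 5.1307,
  v_1 = u/||u|| ≈ (0.5847, -0.8112) (||v_1|| = 1).

λ_1 = 11.1623,  λ_2 = 4.8377;  v_1 ≈ (0.5847, -0.8112)


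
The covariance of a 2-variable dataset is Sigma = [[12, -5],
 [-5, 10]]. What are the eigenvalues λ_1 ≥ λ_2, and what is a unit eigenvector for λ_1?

Step 1 — characteristic polynomial of 2×2 Sigma:
  det(Sigma - λI) = λ² - trace · λ + det = 0.
  trace = 12 + 10 = 22, det = 12·10 - (-5)² = 95.
Step 2 — discriminant:
  Δ = trace² - 4·det = 484 - 380 = 104.
Step 3 — eigenvalues:
  λ = (trace ± √Δ)/2 = (22 ± 10.198)/2,
  λ_1 = 16.099,  λ_2 = 5.901.

Step 4 — unit eigenvector for λ_1: solve (Sigma - λ_1 I)v = 0. First row:
  (12 - 16.099)·v_x + (-5)·v_y = 0, i.e. (-4.099)·v_x + (-5)·v_y = 0,
  so v ∝ (b, λ_1 - a) = (-5, 4.099); multiply by -1 so the first entry is positive: u = (5, -4.099).
  ||u|| = √((5)² + (-4.099)²) = √(41.802) ≈ 6.4654,
  v_1 = u/||u|| ≈ (0.7733, -0.634) (||v_1|| = 1).

λ_1 = 16.099,  λ_2 = 5.901;  v_1 ≈ (0.7733, -0.634)


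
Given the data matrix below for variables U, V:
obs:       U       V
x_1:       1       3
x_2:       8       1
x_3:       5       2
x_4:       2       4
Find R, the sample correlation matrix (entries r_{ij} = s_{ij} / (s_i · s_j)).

Step 1 — column means:
  mean(U) = (1 + 8 + 5 + 2) / 4 = 16/4 = 4
  mean(V) = (3 + 1 + 2 + 4) / 4 = 10/4 = 2.5

Step 2 — sample variances and covariances s[i,j] = (1/(n-1)) · Σ_k (x_{k,i} - mean_i) · (x_{k,j} - mean_j), with n-1 = 3:
  s[U,U] = ((-3)·(-3) + (4)·(4) + (1)·(1) + (-2)·(-2)) / 3 = 30/3 = 10
  s[U,V] = ((-3)·(0.5) + (4)·(-1.5) + (1)·(-0.5) + (-2)·(1.5)) / 3 = -11/3 = -3.6667
  s[V,V] = ((0.5)·(0.5) + (-1.5)·(-1.5) + (-0.5)·(-0.5) + (1.5)·(1.5)) / 3 = 5/3 = 1.6667
  Sample standard deviations s_i = √(s[i,i]):
  s(U) = √(10) = 3.1623
  s(V) = √(1.6667) = 1.291

Step 3 — r_{ij} = s_{ij} / (s_i · s_j):
  r[U,U] = 1 (diagonal).
  r[U,V] = -3.6667 / (3.1623 · 1.291) = -3.6667 / 4.0825 = -0.8981
  r[V,V] = 1 (diagonal).

R is symmetric with unit diagonal. Assembling:

R = [[1, -0.8981],
 [-0.8981, 1]]


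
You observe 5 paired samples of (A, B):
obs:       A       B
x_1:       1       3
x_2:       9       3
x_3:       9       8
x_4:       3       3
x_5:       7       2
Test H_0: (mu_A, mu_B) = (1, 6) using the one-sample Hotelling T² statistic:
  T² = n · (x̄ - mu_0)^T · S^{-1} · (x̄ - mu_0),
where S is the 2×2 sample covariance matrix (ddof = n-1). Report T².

Step 1 — sample mean vector:
  mean(A) = (1 + 9 + 9 + 3 + 7) / 5 = 29/5 = 5.8
  mean(B) = (3 + 3 + 8 + 3 + 2) / 5 = 19/5 = 3.8
  x̄ = (5.8, 3.8),  deviation x̄ - mu_0 = (5.8, 3.8) - (1, 6) = (4.8, -2.2).

Step 2 — sample covariance matrix, S[i,j] = (1/(n-1)) · Σ_k (x_{k,i} - mean_i) · (x_{k,j} - mean_j), divisor n-1 = 4:
  S[A,A] = ((-4.8)·(-4.8) + (3.2)·(3.2) + (3.2)·(3.2) + (-2.8)·(-2.8) + (1.2)·(1.2)) / 4 = 52.8/4 = 13.2
  S[A,B] = ((-4.8)·(-0.8) + (3.2)·(-0.8) + (3.2)·(4.2) + (-2.8)·(-0.8) + (1.2)·(-1.8)) / 4 = 14.8/4 = 3.7
  S[B,B] = ((-0.8)·(-0.8) + (-0.8)·(-0.8) + (4.2)·(4.2) + (-0.8)·(-0.8) + (-1.8)·(-1.8)) / 4 = 22.8/4 = 5.7
  S = [[13.2, 3.7],
 [3.7, 5.7]].

Step 3 — invert S. det(S) = 13.2·5.7 - (3.7)² = 61.55.
  S^{-1} = (1/det) · [[d, -b], [-b, a]] = [[0.0926, -0.0601],
 [-0.0601, 0.2145]].

Step 4 — quadratic form (x̄ - mu_0)^T · S^{-1} · (x̄ - mu_0):
  S^{-1} · (x̄ - mu_0) = (0.5768, -0.7604),
  (x̄ - mu_0)^T · [...] = (4.8)·(0.5768) + (-2.2)·(-0.7604) = 4.4413.

Step 5 — scale by n: T² = 5 · 4.4413 = 22.2063.

T² ≈ 22.2063


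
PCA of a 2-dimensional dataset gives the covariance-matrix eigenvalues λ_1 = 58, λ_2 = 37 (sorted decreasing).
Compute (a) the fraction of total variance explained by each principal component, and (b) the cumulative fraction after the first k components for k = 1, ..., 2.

Step 1 — total variance = trace(Sigma) = Σ λ_i = 58 + 37 = 95.

Step 2 — fraction explained by component i = λ_i / Σ λ:
  PC1: 58/95 = 0.6105
  PC2: 37/95 = 0.3895

Step 3 — cumulative fraction after k components = (λ_1 + ... + λ_k) / Σ λ:
  k = 1: 58/95 = 0.6105
  k = 2: (58 + 37)/95 = 95/95 = 1

Summary (fraction, with percent):

explained: PC1 0.6105 (61.05%), PC2 0.3895 (38.95%);  cumulative: 0.6105, 1


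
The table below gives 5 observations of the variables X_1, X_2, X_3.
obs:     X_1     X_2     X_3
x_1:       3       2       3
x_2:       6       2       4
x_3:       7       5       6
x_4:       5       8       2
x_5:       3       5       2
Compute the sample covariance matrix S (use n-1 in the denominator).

Step 1 — column means:
  mean(X_1) = (3 + 6 + 7 + 5 + 3) / 5 = 24/5 = 4.8
  mean(X_2) = (2 + 2 + 5 + 8 + 5) / 5 = 22/5 = 4.4
  mean(X_3) = (3 + 4 + 6 + 2 + 2) / 5 = 17/5 = 3.4

Step 2 — sample covariance S[i,j] = (1/(n-1)) · Σ_k (x_{k,i} - mean_i) · (x_{k,j} - mean_j), with n-1 = 4.
  S[X_1,X_1] = ((-1.8)·(-1.8) + (1.2)·(1.2) + (2.2)·(2.2) + (0.2)·(0.2) + (-1.8)·(-1.8)) / 4 = 12.8/4 = 3.2
  S[X_1,X_2] = ((-1.8)·(-2.4) + (1.2)·(-2.4) + (2.2)·(0.6) + (0.2)·(3.6) + (-1.8)·(0.6)) / 4 = 2.4/4 = 0.6
  S[X_1,X_3] = ((-1.8)·(-0.4) + (1.2)·(0.6) + (2.2)·(2.6) + (0.2)·(-1.4) + (-1.8)·(-1.4)) / 4 = 9.4/4 = 2.35
  S[X_2,X_2] = ((-2.4)·(-2.4) + (-2.4)·(-2.4) + (0.6)·(0.6) + (3.6)·(3.6) + (0.6)·(0.6)) / 4 = 25.2/4 = 6.3
  S[X_2,X_3] = ((-2.4)·(-0.4) + (-2.4)·(0.6) + (0.6)·(2.6) + (3.6)·(-1.4) + (0.6)·(-1.4)) / 4 = -4.8/4 = -1.2
  S[X_3,X_3] = ((-0.4)·(-0.4) + (0.6)·(0.6) + (2.6)·(2.6) + (-1.4)·(-1.4) + (-1.4)·(-1.4)) / 4 = 11.2/4 = 2.8

S is symmetric (S[j,i] = S[i,j]). Assembling:

S = [[3.2, 0.6, 2.35],
 [0.6, 6.3, -1.2],
 [2.35, -1.2, 2.8]]


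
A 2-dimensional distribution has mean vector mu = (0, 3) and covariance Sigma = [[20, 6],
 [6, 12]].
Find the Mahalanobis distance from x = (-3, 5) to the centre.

Step 1 — centre the observation: (x - mu) = (-3, 2).

Step 2 — invert Sigma. det(Sigma) = 20·12 - (6)² = 204.
  Sigma^{-1} = (1/det) · [[d, -b], [-b, a]] = [[0.0588, -0.0294],
 [-0.0294, 0.098]].

Step 3 — form the quadratic (x - mu)^T · Sigma^{-1} · (x - mu):
  Sigma^{-1} · (x - mu) = (-0.2353, 0.2843).
  (x - mu)^T · [Sigma^{-1} · (x - mu)] = (-3)·(-0.2353) + (2)·(0.2843) = 1.2745.

Step 4 — take square root: d = √(1.2745) ≈ 1.1289.

d(x, mu) = √(1.2745) ≈ 1.1289


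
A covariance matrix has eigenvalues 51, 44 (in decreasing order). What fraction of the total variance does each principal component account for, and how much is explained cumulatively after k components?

Step 1 — total variance = trace(Sigma) = Σ λ_i = 51 + 44 = 95.

Step 2 — fraction explained by component i = λ_i / Σ λ:
  PC1: 51/95 = 0.5368
  PC2: 44/95 = 0.4632

Step 3 — cumulative fraction after k components = (λ_1 + ... + λ_k) / Σ λ:
  k = 1: 51/95 = 0.5368
  k = 2: (51 + 44)/95 = 95/95 = 1

Summary (fraction, with percent):

explained: PC1 0.5368 (53.68%), PC2 0.4632 (46.32%);  cumulative: 0.5368, 1


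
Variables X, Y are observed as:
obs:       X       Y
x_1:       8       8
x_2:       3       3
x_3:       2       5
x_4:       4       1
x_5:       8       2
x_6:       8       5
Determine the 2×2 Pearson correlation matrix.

Step 1 — column means:
  mean(X) = (8 + 3 + 2 + 4 + 8 + 8) / 6 = 33/6 = 5.5
  mean(Y) = (8 + 3 + 5 + 1 + 2 + 5) / 6 = 24/6 = 4

Step 2 — sample variances and covariances s[i,j] = (1/(n-1)) · Σ_k (x_{k,i} - mean_i) · (x_{k,j} - mean_j), with n-1 = 5:
  s[X,X] = ((2.5)·(2.5) + (-2.5)·(-2.5) + (-3.5)·(-3.5) + (-1.5)·(-1.5) + (2.5)·(2.5) + (2.5)·(2.5)) / 5 = 39.5/5 = 7.9
  s[X,Y] = ((2.5)·(4) + (-2.5)·(-1) + (-3.5)·(1) + (-1.5)·(-3) + (2.5)·(-2) + (2.5)·(1)) / 5 = 11/5 = 2.2
  s[Y,Y] = ((4)·(4) + (-1)·(-1) + (1)·(1) + (-3)·(-3) + (-2)·(-2) + (1)·(1)) / 5 = 32/5 = 6.4
  Sample standard deviations s_i = √(s[i,i]):
  s(X) = √(7.9) = 2.8107
  s(Y) = √(6.4) = 2.5298

Step 3 — r_{ij} = s_{ij} / (s_i · s_j):
  r[X,X] = 1 (diagonal).
  r[X,Y] = 2.2 / (2.8107 · 2.5298) = 2.2 / 7.1106 = 0.3094
  r[Y,Y] = 1 (diagonal).

R is symmetric with unit diagonal. Assembling:

R = [[1, 0.3094],
 [0.3094, 1]]


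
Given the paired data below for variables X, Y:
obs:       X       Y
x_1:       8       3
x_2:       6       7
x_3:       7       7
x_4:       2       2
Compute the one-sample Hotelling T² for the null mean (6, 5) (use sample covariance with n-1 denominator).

Step 1 — sample mean vector:
  mean(X) = (8 + 6 + 7 + 2) / 4 = 23/4 = 5.75
  mean(Y) = (3 + 7 + 7 + 2) / 4 = 19/4 = 4.75
  x̄ = (5.75, 4.75),  deviation x̄ - mu_0 = (5.75, 4.75) - (6, 5) = (-0.25, -0.25).

Step 2 — sample covariance matrix, S[i,j] = (1/(n-1)) · Σ_k (x_{k,i} - mean_i) · (x_{k,j} - mean_j), divisor n-1 = 3:
  S[X,X] = ((2.25)·(2.25) + (0.25)·(0.25) + (1.25)·(1.25) + (-3.75)·(-3.75)) / 3 = 20.75/3 = 6.9167
  S[X,Y] = ((2.25)·(-1.75) + (0.25)·(2.25) + (1.25)·(2.25) + (-3.75)·(-2.75)) / 3 = 9.75/3 = 3.25
  S[Y,Y] = ((-1.75)·(-1.75) + (2.25)·(2.25) + (2.25)·(2.25) + (-2.75)·(-2.75)) / 3 = 20.75/3 = 6.9167
  S = [[6.9167, 3.25],
 [3.25, 6.9167]].

Step 3 — invert S. det(S) = 6.9167·6.9167 - (3.25)² = 37.2778.
  S^{-1} = (1/det) · [[d, -b], [-b, a]] = [[0.1855, -0.0872],
 [-0.0872, 0.1855]].

Step 4 — quadratic form (x̄ - mu_0)^T · S^{-1} · (x̄ - mu_0):
  S^{-1} · (x̄ - mu_0) = (-0.0246, -0.0246),
  (x̄ - mu_0)^T · [...] = (-0.25)·(-0.0246) + (-0.25)·(-0.0246) = 0.0123.

Step 5 — scale by n: T² = 4 · 0.0123 = 0.0492.

T² ≈ 0.0492


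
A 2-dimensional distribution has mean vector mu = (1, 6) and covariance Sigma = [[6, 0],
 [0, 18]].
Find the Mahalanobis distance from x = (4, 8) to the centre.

Step 1 — centre the observation: (x - mu) = (3, 2).

Step 2 — invert Sigma. det(Sigma) = 6·18 - (0)² = 108.
  Sigma^{-1} = (1/det) · [[d, -b], [-b, a]] = [[0.1667, 0],
 [0, 0.0556]].

Step 3 — form the quadratic (x - mu)^T · Sigma^{-1} · (x - mu):
  Sigma^{-1} · (x - mu) = (0.5, 0.1111).
  (x - mu)^T · [Sigma^{-1} · (x - mu)] = (3)·(0.5) + (2)·(0.1111) = 1.7222.

Step 4 — take square root: d = √(1.7222) ≈ 1.3123.

d(x, mu) = √(1.7222) ≈ 1.3123


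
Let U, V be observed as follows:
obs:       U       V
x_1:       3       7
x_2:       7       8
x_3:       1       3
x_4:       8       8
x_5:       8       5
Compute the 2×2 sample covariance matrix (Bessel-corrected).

Step 1 — column means:
  mean(U) = (3 + 7 + 1 + 8 + 8) / 5 = 27/5 = 5.4
  mean(V) = (7 + 8 + 3 + 8 + 5) / 5 = 31/5 = 6.2

Step 2 — sample covariance S[i,j] = (1/(n-1)) · Σ_k (x_{k,i} - mean_i) · (x_{k,j} - mean_j), with n-1 = 4.
  S[U,U] = ((-2.4)·(-2.4) + (1.6)·(1.6) + (-4.4)·(-4.4) + (2.6)·(2.6) + (2.6)·(2.6)) / 4 = 41.2/4 = 10.3
  S[U,V] = ((-2.4)·(0.8) + (1.6)·(1.8) + (-4.4)·(-3.2) + (2.6)·(1.8) + (2.6)·(-1.2)) / 4 = 16.6/4 = 4.15
  S[V,V] = ((0.8)·(0.8) + (1.8)·(1.8) + (-3.2)·(-3.2) + (1.8)·(1.8) + (-1.2)·(-1.2)) / 4 = 18.8/4 = 4.7

S is symmetric (S[j,i] = S[i,j]). Assembling:

S = [[10.3, 4.15],
 [4.15, 4.7]]


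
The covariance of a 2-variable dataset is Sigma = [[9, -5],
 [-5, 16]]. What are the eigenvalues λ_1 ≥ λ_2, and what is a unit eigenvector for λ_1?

Step 1 — characteristic polynomial of 2×2 Sigma:
  det(Sigma - λI) = λ² - trace · λ + det = 0.
  trace = 9 + 16 = 25, det = 9·16 - (-5)² = 119.
Step 2 — discriminant:
  Δ = trace² - 4·det = 625 - 476 = 149.
Step 3 — eigenvalues:
  λ = (trace ± √Δ)/2 = (25 ± 12.2066)/2,
  λ_1 = 18.6033,  λ_2 = 6.3967.

Step 4 — unit eigenvector for λ_1: solve (Sigma - λ_1 I)v = 0. First row:
  (9 - 18.6033)·v_x + (-5)·v_y = 0, i.e. (-9.6033)·v_x + (-5)·v_y = 0,
  so v ∝ (b, λ_1 - a) = (-5, 9.6033); multiply by -1 so the first entry is positive: u = (5, -9.6033).
  ||u|| = √((5)² + (-9.6033)²) = √(117.2229) ≈ 10.827,
  v_1 = u/||u|| ≈ (0.4618, -0.887) (||v_1|| = 1).

λ_1 = 18.6033,  λ_2 = 6.3967;  v_1 ≈ (0.4618, -0.887)


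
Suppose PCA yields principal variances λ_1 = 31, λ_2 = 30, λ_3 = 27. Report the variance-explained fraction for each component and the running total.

Step 1 — total variance = trace(Sigma) = Σ λ_i = 31 + 30 + 27 = 88.

Step 2 — fraction explained by component i = λ_i / Σ λ:
  PC1: 31/88 = 0.3523
  PC2: 30/88 = 0.3409
  PC3: 27/88 = 0.3068

Step 3 — cumulative fraction after k components = (λ_1 + ... + λ_k) / Σ λ:
  k = 1: 31/88 = 0.3523
  k = 2: (31 + 30)/88 = 61/88 = 0.6932
  k = 3: (31 + 30 + 27)/88 = 88/88 = 1

Summary (fraction, with percent):

explained: PC1 0.3523 (35.23%), PC2 0.3409 (34.09%), PC3 0.3068 (30.68%);  cumulative: 0.3523, 0.6932, 1


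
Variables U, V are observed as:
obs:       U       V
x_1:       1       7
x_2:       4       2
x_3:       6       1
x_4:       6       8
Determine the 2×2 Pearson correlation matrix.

Step 1 — column means:
  mean(U) = (1 + 4 + 6 + 6) / 4 = 17/4 = 4.25
  mean(V) = (7 + 2 + 1 + 8) / 4 = 18/4 = 4.5

Step 2 — sample variances and covariances s[i,j] = (1/(n-1)) · Σ_k (x_{k,i} - mean_i) · (x_{k,j} - mean_j), with n-1 = 3:
  s[U,U] = ((-3.25)·(-3.25) + (-0.25)·(-0.25) + (1.75)·(1.75) + (1.75)·(1.75)) / 3 = 16.75/3 = 5.5833
  s[U,V] = ((-3.25)·(2.5) + (-0.25)·(-2.5) + (1.75)·(-3.5) + (1.75)·(3.5)) / 3 = -7.5/3 = -2.5
  s[V,V] = ((2.5)·(2.5) + (-2.5)·(-2.5) + (-3.5)·(-3.5) + (3.5)·(3.5)) / 3 = 37/3 = 12.3333
  Sample standard deviations s_i = √(s[i,i]):
  s(U) = √(5.5833) = 2.3629
  s(V) = √(12.3333) = 3.5119

Step 3 — r_{ij} = s_{ij} / (s_i · s_j):
  r[U,U] = 1 (diagonal).
  r[U,V] = -2.5 / (2.3629 · 3.5119) = -2.5 / 8.2983 = -0.3013
  r[V,V] = 1 (diagonal).

R is symmetric with unit diagonal. Assembling:

R = [[1, -0.3013],
 [-0.3013, 1]]


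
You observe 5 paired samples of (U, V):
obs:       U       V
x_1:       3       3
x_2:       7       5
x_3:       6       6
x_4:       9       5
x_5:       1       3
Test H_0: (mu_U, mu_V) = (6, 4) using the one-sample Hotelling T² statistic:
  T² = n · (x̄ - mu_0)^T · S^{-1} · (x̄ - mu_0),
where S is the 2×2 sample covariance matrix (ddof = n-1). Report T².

Step 1 — sample mean vector:
  mean(U) = (3 + 7 + 6 + 9 + 1) / 5 = 26/5 = 5.2
  mean(V) = (3 + 5 + 6 + 5 + 3) / 5 = 22/5 = 4.4
  x̄ = (5.2, 4.4),  deviation x̄ - mu_0 = (5.2, 4.4) - (6, 4) = (-0.8, 0.4).

Step 2 — sample covariance matrix, S[i,j] = (1/(n-1)) · Σ_k (x_{k,i} - mean_i) · (x_{k,j} - mean_j), divisor n-1 = 4:
  S[U,U] = ((-2.2)·(-2.2) + (1.8)·(1.8) + (0.8)·(0.8) + (3.8)·(3.8) + (-4.2)·(-4.2)) / 4 = 40.8/4 = 10.2
  S[U,V] = ((-2.2)·(-1.4) + (1.8)·(0.6) + (0.8)·(1.6) + (3.8)·(0.6) + (-4.2)·(-1.4)) / 4 = 13.6/4 = 3.4
  S[V,V] = ((-1.4)·(-1.4) + (0.6)·(0.6) + (1.6)·(1.6) + (0.6)·(0.6) + (-1.4)·(-1.4)) / 4 = 7.2/4 = 1.8
  S = [[10.2, 3.4],
 [3.4, 1.8]].

Step 3 — invert S. det(S) = 10.2·1.8 - (3.4)² = 6.8.
  S^{-1} = (1/det) · [[d, -b], [-b, a]] = [[0.2647, -0.5],
 [-0.5, 1.5]].

Step 4 — quadratic form (x̄ - mu_0)^T · S^{-1} · (x̄ - mu_0):
  S^{-1} · (x̄ - mu_0) = (-0.4118, 1),
  (x̄ - mu_0)^T · [...] = (-0.8)·(-0.4118) + (0.4)·(1) = 0.7294.

Step 5 — scale by n: T² = 5 · 0.7294 = 3.6471.

T² ≈ 3.6471


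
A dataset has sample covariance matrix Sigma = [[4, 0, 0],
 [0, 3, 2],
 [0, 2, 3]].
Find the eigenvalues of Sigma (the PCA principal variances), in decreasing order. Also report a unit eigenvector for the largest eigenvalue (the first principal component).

Step 1 — characteristic polynomial p(λ) = det(λI - Sigma) = λ³ - tr·λ² + c_1·λ - det, where tr = trace, c_1 = sum of the principal 2×2 minors, det = det(Sigma):
  tr = 4 + 3 + 3 = 10,
  c_1 = (4·3 - (0)²) + (4·3 - (0)²) + (3·3 - (2)²) = 12 + 12 + 5 = 29,
  det = 4·(3·3 - (2)²) - (0)·((0)·3 - (2)·(0)) + (0)·((0)·(2) - 3·(0)) = 4·(5) - (0)·(0) + (0)·(0) = 20.
  So p(λ) = λ³ - 10λ² + 29λ - 20.
Step 2 — look for an integer root (rational root theorem: any rational root is an integer divisor of 20). Testing λ = 1:
  p(1) = 1 - 10 + 29 - 20 = 0  ✓
  Dividing out (λ - 1): p(λ) = (λ - 1)(λ² - 9λ + 20).
Step 3 — remaining eigenvalues from the quadratic λ² - 9λ + 20 = 0:
  Δ = 9² - 4·20 = 81 - 80 = 1,  λ = (9 ± √1)/2 = (9 ± 1)/2 = 5 or 4.
  Sorted: λ_1 = 5,  λ_2 = 4,  λ_3 = 1  (check: sum = 10 = tr ✓).

Step 4 — unit eigenvector for λ_1 = 5: v spans the null space of (Sigma - λ_1 I), whose rows are
  r_1 = (-1, 0, 0),  r_2 = (0, -2, 2),  r_3 = (0, 2, -2).
  v is orthogonal to every row, so take v ∝ r_1 × r_2 = ((0)·(2) - (0)·(-2), (0)·(0) - (-1)·(2), (-1)·(-2) - (0)·(0)) = (0, 2, 2).
  Rescale (divide by 2): u = (0, 1, 1).
  ||u|| = √((0)² + (1)² + (1)²) = √(2) ≈ 1.4142,  v_1 = u/||u|| ≈ (0, 0.7071, 0.7071) (||v_1|| = 1).

λ_1 = 5,  λ_2 = 4,  λ_3 = 1;  v_1 ≈ (0, 0.7071, 0.7071)


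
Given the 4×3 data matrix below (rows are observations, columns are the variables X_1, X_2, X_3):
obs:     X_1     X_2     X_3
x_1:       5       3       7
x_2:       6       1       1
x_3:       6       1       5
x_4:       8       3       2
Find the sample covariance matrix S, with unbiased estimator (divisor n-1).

Step 1 — column means:
  mean(X_1) = (5 + 6 + 6 + 8) / 4 = 25/4 = 6.25
  mean(X_2) = (3 + 1 + 1 + 3) / 4 = 8/4 = 2
  mean(X_3) = (7 + 1 + 5 + 2) / 4 = 15/4 = 3.75

Step 2 — sample covariance S[i,j] = (1/(n-1)) · Σ_k (x_{k,i} - mean_i) · (x_{k,j} - mean_j), with n-1 = 3.
  S[X_1,X_1] = ((-1.25)·(-1.25) + (-0.25)·(-0.25) + (-0.25)·(-0.25) + (1.75)·(1.75)) / 3 = 4.75/3 = 1.5833
  S[X_1,X_2] = ((-1.25)·(1) + (-0.25)·(-1) + (-0.25)·(-1) + (1.75)·(1)) / 3 = 1/3 = 0.3333
  S[X_1,X_3] = ((-1.25)·(3.25) + (-0.25)·(-2.75) + (-0.25)·(1.25) + (1.75)·(-1.75)) / 3 = -6.75/3 = -2.25
  S[X_2,X_2] = ((1)·(1) + (-1)·(-1) + (-1)·(-1) + (1)·(1)) / 3 = 4/3 = 1.3333
  S[X_2,X_3] = ((1)·(3.25) + (-1)·(-2.75) + (-1)·(1.25) + (1)·(-1.75)) / 3 = 3/3 = 1
  S[X_3,X_3] = ((3.25)·(3.25) + (-2.75)·(-2.75) + (1.25)·(1.25) + (-1.75)·(-1.75)) / 3 = 22.75/3 = 7.5833

S is symmetric (S[j,i] = S[i,j]). Assembling:

S = [[1.5833, 0.3333, -2.25],
 [0.3333, 1.3333, 1],
 [-2.25, 1, 7.5833]]


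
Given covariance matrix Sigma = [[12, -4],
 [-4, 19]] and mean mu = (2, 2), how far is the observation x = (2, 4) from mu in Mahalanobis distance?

Step 1 — centre the observation: (x - mu) = (0, 2).

Step 2 — invert Sigma. det(Sigma) = 12·19 - (-4)² = 212.
  Sigma^{-1} = (1/det) · [[d, -b], [-b, a]] = [[0.0896, 0.0189],
 [0.0189, 0.0566]].

Step 3 — form the quadratic (x - mu)^T · Sigma^{-1} · (x - mu):
  Sigma^{-1} · (x - mu) = (0.0377, 0.1132).
  (x - mu)^T · [Sigma^{-1} · (x - mu)] = (0)·(0.0377) + (2)·(0.1132) = 0.2264.

Step 4 — take square root: d = √(0.2264) ≈ 0.4758.

d(x, mu) = √(0.2264) ≈ 0.4758


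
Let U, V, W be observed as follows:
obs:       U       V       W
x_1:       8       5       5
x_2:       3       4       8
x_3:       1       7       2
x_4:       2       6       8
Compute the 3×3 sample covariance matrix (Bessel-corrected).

Step 1 — column means:
  mean(U) = (8 + 3 + 1 + 2) / 4 = 14/4 = 3.5
  mean(V) = (5 + 4 + 7 + 6) / 4 = 22/4 = 5.5
  mean(W) = (5 + 8 + 2 + 8) / 4 = 23/4 = 5.75

Step 2 — sample covariance S[i,j] = (1/(n-1)) · Σ_k (x_{k,i} - mean_i) · (x_{k,j} - mean_j), with n-1 = 3.
  S[U,U] = ((4.5)·(4.5) + (-0.5)·(-0.5) + (-2.5)·(-2.5) + (-1.5)·(-1.5)) / 3 = 29/3 = 9.6667
  S[U,V] = ((4.5)·(-0.5) + (-0.5)·(-1.5) + (-2.5)·(1.5) + (-1.5)·(0.5)) / 3 = -6/3 = -2
  S[U,W] = ((4.5)·(-0.75) + (-0.5)·(2.25) + (-2.5)·(-3.75) + (-1.5)·(2.25)) / 3 = 1.5/3 = 0.5
  S[V,V] = ((-0.5)·(-0.5) + (-1.5)·(-1.5) + (1.5)·(1.5) + (0.5)·(0.5)) / 3 = 5/3 = 1.6667
  S[V,W] = ((-0.5)·(-0.75) + (-1.5)·(2.25) + (1.5)·(-3.75) + (0.5)·(2.25)) / 3 = -7.5/3 = -2.5
  S[W,W] = ((-0.75)·(-0.75) + (2.25)·(2.25) + (-3.75)·(-3.75) + (2.25)·(2.25)) / 3 = 24.75/3 = 8.25

S is symmetric (S[j,i] = S[i,j]). Assembling:

S = [[9.6667, -2, 0.5],
 [-2, 1.6667, -2.5],
 [0.5, -2.5, 8.25]]


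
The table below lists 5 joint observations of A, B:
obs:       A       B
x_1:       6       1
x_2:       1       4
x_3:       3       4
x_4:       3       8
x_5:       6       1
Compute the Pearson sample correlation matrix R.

Step 1 — column means:
  mean(A) = (6 + 1 + 3 + 3 + 6) / 5 = 19/5 = 3.8
  mean(B) = (1 + 4 + 4 + 8 + 1) / 5 = 18/5 = 3.6

Step 2 — sample variances and covariances s[i,j] = (1/(n-1)) · Σ_k (x_{k,i} - mean_i) · (x_{k,j} - mean_j), with n-1 = 4:
  s[A,A] = ((2.2)·(2.2) + (-2.8)·(-2.8) + (-0.8)·(-0.8) + (-0.8)·(-0.8) + (2.2)·(2.2)) / 4 = 18.8/4 = 4.7
  s[A,B] = ((2.2)·(-2.6) + (-2.8)·(0.4) + (-0.8)·(0.4) + (-0.8)·(4.4) + (2.2)·(-2.6)) / 4 = -16.4/4 = -4.1
  s[B,B] = ((-2.6)·(-2.6) + (0.4)·(0.4) + (0.4)·(0.4) + (4.4)·(4.4) + (-2.6)·(-2.6)) / 4 = 33.2/4 = 8.3
  Sample standard deviations s_i = √(s[i,i]):
  s(A) = √(4.7) = 2.1679
  s(B) = √(8.3) = 2.881

Step 3 — r_{ij} = s_{ij} / (s_i · s_j):
  r[A,A] = 1 (diagonal).
  r[A,B] = -4.1 / (2.1679 · 2.881) = -4.1 / 6.2458 = -0.6564
  r[B,B] = 1 (diagonal).

R is symmetric with unit diagonal. Assembling:

R = [[1, -0.6564],
 [-0.6564, 1]]


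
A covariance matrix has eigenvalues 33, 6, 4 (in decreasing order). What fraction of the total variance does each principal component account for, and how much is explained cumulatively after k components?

Step 1 — total variance = trace(Sigma) = Σ λ_i = 33 + 6 + 4 = 43.

Step 2 — fraction explained by component i = λ_i / Σ λ:
  PC1: 33/43 = 0.7674
  PC2: 6/43 = 0.1395
  PC3: 4/43 = 0.093

Step 3 — cumulative fraction after k components = (λ_1 + ... + λ_k) / Σ λ:
  k = 1: 33/43 = 0.7674
  k = 2: (33 + 6)/43 = 39/43 = 0.907
  k = 3: (33 + 6 + 4)/43 = 43/43 = 1

Summary (fraction, with percent):

explained: PC1 0.7674 (76.74%), PC2 0.1395 (13.95%), PC3 0.093 (9.3%);  cumulative: 0.7674, 0.907, 1


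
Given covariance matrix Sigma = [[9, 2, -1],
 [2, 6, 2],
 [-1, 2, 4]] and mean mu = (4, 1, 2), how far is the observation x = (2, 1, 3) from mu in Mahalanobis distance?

Step 1 — centre the observation: (x - mu) = (-2, 0, 1).

Step 2 — invert Sigma (cofactor / det for 3×3, or solve directly):
  Sigma^{-1} = [[0.1333, -0.0667, 0.0667],
 [-0.0667, 0.2333, -0.1333],
 [0.0667, -0.1333, 0.3333]].

Step 3 — form the quadratic (x - mu)^T · Sigma^{-1} · (x - mu):
  Sigma^{-1} · (x - mu) = (-0.2, 0, 0.2).
  (x - mu)^T · [Sigma^{-1} · (x - mu)] = (-2)·(-0.2) + (0)·(0) + (1)·(0.2) = 0.6.

Step 4 — take square root: d = √(0.6) ≈ 0.7746.

d(x, mu) = √(0.6) ≈ 0.7746


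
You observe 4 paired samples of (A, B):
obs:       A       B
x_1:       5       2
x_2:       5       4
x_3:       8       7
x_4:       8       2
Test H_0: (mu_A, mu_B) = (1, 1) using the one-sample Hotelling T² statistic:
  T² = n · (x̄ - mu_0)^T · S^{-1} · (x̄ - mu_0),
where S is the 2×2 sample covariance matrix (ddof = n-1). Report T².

Step 1 — sample mean vector:
  mean(A) = (5 + 5 + 8 + 8) / 4 = 26/4 = 6.5
  mean(B) = (2 + 4 + 7 + 2) / 4 = 15/4 = 3.75
  x̄ = (6.5, 3.75),  deviation x̄ - mu_0 = (6.5, 3.75) - (1, 1) = (5.5, 2.75).

Step 2 — sample covariance matrix, S[i,j] = (1/(n-1)) · Σ_k (x_{k,i} - mean_i) · (x_{k,j} - mean_j), divisor n-1 = 3:
  S[A,A] = ((-1.5)·(-1.5) + (-1.5)·(-1.5) + (1.5)·(1.5) + (1.5)·(1.5)) / 3 = 9/3 = 3
  S[A,B] = ((-1.5)·(-1.75) + (-1.5)·(0.25) + (1.5)·(3.25) + (1.5)·(-1.75)) / 3 = 4.5/3 = 1.5
  S[B,B] = ((-1.75)·(-1.75) + (0.25)·(0.25) + (3.25)·(3.25) + (-1.75)·(-1.75)) / 3 = 16.75/3 = 5.5833
  S = [[3, 1.5],
 [1.5, 5.5833]].

Step 3 — invert S. det(S) = 3·5.5833 - (1.5)² = 14.5.
  S^{-1} = (1/det) · [[d, -b], [-b, a]] = [[0.3851, -0.1034],
 [-0.1034, 0.2069]].

Step 4 — quadratic form (x̄ - mu_0)^T · S^{-1} · (x̄ - mu_0):
  S^{-1} · (x̄ - mu_0) = (1.8333, 0),
  (x̄ - mu_0)^T · [...] = (5.5)·(1.8333) + (2.75)·(0) = 10.0833.

Step 5 — scale by n: T² = 4 · 10.0833 = 40.3333.

T² ≈ 40.3333


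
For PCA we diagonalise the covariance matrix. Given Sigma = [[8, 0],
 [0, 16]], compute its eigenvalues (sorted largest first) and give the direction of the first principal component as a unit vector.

Step 1 — characteristic polynomial of 2×2 Sigma:
  det(Sigma - λI) = λ² - trace · λ + det = 0.
  trace = 8 + 16 = 24, det = 8·16 - (0)² = 128.
Step 2 — discriminant:
  Δ = trace² - 4·det = 576 - 512 = 64.
Step 3 — eigenvalues:
  λ = (trace ± √Δ)/2 = (24 ± 8)/2,
  λ_1 = 16,  λ_2 = 8.

Step 4 — unit eigenvector for λ_1: Sigma is diagonal, so its eigenvectors are the coordinate axes. λ_1 = 16 is the diagonal entry on the second coordinate axis, hence
  v_1 = (0, 1) (||v_1|| = 1).

λ_1 = 16,  λ_2 = 8;  v_1 ≈ (0, 1)


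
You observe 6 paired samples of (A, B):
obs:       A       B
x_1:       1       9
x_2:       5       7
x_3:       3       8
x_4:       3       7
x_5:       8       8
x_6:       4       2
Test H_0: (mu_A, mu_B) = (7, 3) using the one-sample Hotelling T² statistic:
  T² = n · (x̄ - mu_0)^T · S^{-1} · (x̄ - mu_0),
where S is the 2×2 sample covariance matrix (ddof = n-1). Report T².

Step 1 — sample mean vector:
  mean(A) = (1 + 5 + 3 + 3 + 8 + 4) / 6 = 24/6 = 4
  mean(B) = (9 + 7 + 8 + 7 + 8 + 2) / 6 = 41/6 = 6.8333
  x̄ = (4, 6.8333),  deviation x̄ - mu_0 = (4, 6.8333) - (7, 3) = (-3, 3.8333).

Step 2 — sample covariance matrix, S[i,j] = (1/(n-1)) · Σ_k (x_{k,i} - mean_i) · (x_{k,j} - mean_j), divisor n-1 = 5:
  S[A,A] = ((-3)·(-3) + (1)·(1) + (-1)·(-1) + (-1)·(-1) + (4)·(4) + (0)·(0)) / 5 = 28/5 = 5.6
  S[A,B] = ((-3)·(2.1667) + (1)·(0.1667) + (-1)·(1.1667) + (-1)·(0.1667) + (4)·(1.1667) + (0)·(-4.8333)) / 5 = -3/5 = -0.6
  S[B,B] = ((2.1667)·(2.1667) + (0.1667)·(0.1667) + (1.1667)·(1.1667) + (0.1667)·(0.1667) + (1.1667)·(1.1667) + (-4.8333)·(-4.8333)) / 5 = 30.8333/5 = 6.1667
  S = [[5.6, -0.6],
 [-0.6, 6.1667]].

Step 3 — invert S. det(S) = 5.6·6.1667 - (-0.6)² = 34.1733.
  S^{-1} = (1/det) · [[d, -b], [-b, a]] = [[0.1805, 0.0176],
 [0.0176, 0.1639]].

Step 4 — quadratic form (x̄ - mu_0)^T · S^{-1} · (x̄ - mu_0):
  S^{-1} · (x̄ - mu_0) = (-0.4741, 0.5755),
  (x̄ - mu_0)^T · [...] = (-3)·(-0.4741) + (3.8333)·(0.5755) = 3.6282.

Step 5 — scale by n: T² = 6 · 3.6282 = 21.7694.

T² ≈ 21.7694


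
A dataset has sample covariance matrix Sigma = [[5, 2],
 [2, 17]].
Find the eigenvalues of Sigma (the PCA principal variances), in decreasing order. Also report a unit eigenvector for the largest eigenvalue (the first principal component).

Step 1 — characteristic polynomial of 2×2 Sigma:
  det(Sigma - λI) = λ² - trace · λ + det = 0.
  trace = 5 + 17 = 22, det = 5·17 - (2)² = 81.
Step 2 — discriminant:
  Δ = trace² - 4·det = 484 - 324 = 160.
Step 3 — eigenvalues:
  λ = (trace ± √Δ)/2 = (22 ± 12.6491)/2,
  λ_1 = 17.3246,  λ_2 = 4.6754.

Step 4 — unit eigenvector for λ_1: solve (Sigma - λ_1 I)v = 0. First row:
  (5 - 17.3246)·v_x + (2)·v_y = 0, i.e. (-12.3246)·v_x + (2)·v_y = 0,
  so v ∝ (b, λ_1 - a) = (2, 12.3246) = u.
  ||u|| = √((2)² + (12.3246)²) = √(155.8947) ≈ 12.4858,
  v_1 = u/||u|| ≈ (0.1602, 0.9871) (||v_1|| = 1).

λ_1 = 17.3246,  λ_2 = 4.6754;  v_1 ≈ (0.1602, 0.9871)


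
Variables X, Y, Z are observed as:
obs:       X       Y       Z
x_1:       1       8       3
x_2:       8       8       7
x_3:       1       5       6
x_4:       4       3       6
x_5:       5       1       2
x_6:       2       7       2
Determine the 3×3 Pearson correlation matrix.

Step 1 — column means:
  mean(X) = (1 + 8 + 1 + 4 + 5 + 2) / 6 = 21/6 = 3.5
  mean(Y) = (8 + 8 + 5 + 3 + 1 + 7) / 6 = 32/6 = 5.3333
  mean(Z) = (3 + 7 + 6 + 6 + 2 + 2) / 6 = 26/6 = 4.3333

Step 2 — sample variances and covariances s[i,j] = (1/(n-1)) · Σ_k (x_{k,i} - mean_i) · (x_{k,j} - mean_j), with n-1 = 5:
  s[X,X] = ((-2.5)·(-2.5) + (4.5)·(4.5) + (-2.5)·(-2.5) + (0.5)·(0.5) + (1.5)·(1.5) + (-1.5)·(-1.5)) / 5 = 37.5/5 = 7.5
  s[X,Y] = ((-2.5)·(2.6667) + (4.5)·(2.6667) + (-2.5)·(-0.3333) + (0.5)·(-2.3333) + (1.5)·(-4.3333) + (-1.5)·(1.6667)) / 5 = -4/5 = -0.8
  s[X,Z] = ((-2.5)·(-1.3333) + (4.5)·(2.6667) + (-2.5)·(1.6667) + (0.5)·(1.6667) + (1.5)·(-2.3333) + (-1.5)·(-2.3333)) / 5 = 12/5 = 2.4
  s[Y,Y] = ((2.6667)·(2.6667) + (2.6667)·(2.6667) + (-0.3333)·(-0.3333) + (-2.3333)·(-2.3333) + (-4.3333)·(-4.3333) + (1.6667)·(1.6667)) / 5 = 41.3333/5 = 8.2667
  s[Y,Z] = ((2.6667)·(-1.3333) + (2.6667)·(2.6667) + (-0.3333)·(1.6667) + (-2.3333)·(1.6667) + (-4.3333)·(-2.3333) + (1.6667)·(-2.3333)) / 5 = 5.3333/5 = 1.0667
  s[Z,Z] = ((-1.3333)·(-1.3333) + (2.6667)·(2.6667) + (1.6667)·(1.6667) + (1.6667)·(1.6667) + (-2.3333)·(-2.3333) + (-2.3333)·(-2.3333)) / 5 = 25.3333/5 = 5.0667
  Sample standard deviations s_i = √(s[i,i]):
  s(X) = √(7.5) = 2.7386
  s(Y) = √(8.2667) = 2.8752
  s(Z) = √(5.0667) = 2.2509

Step 3 — r_{ij} = s_{ij} / (s_i · s_j):
  r[X,X] = 1 (diagonal).
  r[X,Y] = -0.8 / (2.7386 · 2.8752) = -0.8 / 7.874 = -0.1016
  r[X,Z] = 2.4 / (2.7386 · 2.2509) = 2.4 / 6.1644 = 0.3893
  r[Y,Y] = 1 (diagonal).
  r[Y,Z] = 1.0667 / (2.8752 · 2.2509) = 1.0667 / 6.4718 = 0.1648
  r[Z,Z] = 1 (diagonal).

R is symmetric with unit diagonal. Assembling:

R = [[1, -0.1016, 0.3893],
 [-0.1016, 1, 0.1648],
 [0.3893, 0.1648, 1]]


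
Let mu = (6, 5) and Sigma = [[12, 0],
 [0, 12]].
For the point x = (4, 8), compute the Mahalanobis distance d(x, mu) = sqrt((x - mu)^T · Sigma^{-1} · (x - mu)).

Step 1 — centre the observation: (x - mu) = (-2, 3).

Step 2 — invert Sigma. det(Sigma) = 12·12 - (0)² = 144.
  Sigma^{-1} = (1/det) · [[d, -b], [-b, a]] = [[0.0833, 0],
 [0, 0.0833]].

Step 3 — form the quadratic (x - mu)^T · Sigma^{-1} · (x - mu):
  Sigma^{-1} · (x - mu) = (-0.1667, 0.25).
  (x - mu)^T · [Sigma^{-1} · (x - mu)] = (-2)·(-0.1667) + (3)·(0.25) = 1.0833.

Step 4 — take square root: d = √(1.0833) ≈ 1.0408.

d(x, mu) = √(1.0833) ≈ 1.0408


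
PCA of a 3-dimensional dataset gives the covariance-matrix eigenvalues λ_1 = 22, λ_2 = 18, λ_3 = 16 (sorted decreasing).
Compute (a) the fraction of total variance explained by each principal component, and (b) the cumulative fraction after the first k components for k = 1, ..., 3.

Step 1 — total variance = trace(Sigma) = Σ λ_i = 22 + 18 + 16 = 56.

Step 2 — fraction explained by component i = λ_i / Σ λ:
  PC1: 22/56 = 0.3929
  PC2: 18/56 = 0.3214
  PC3: 16/56 = 0.2857

Step 3 — cumulative fraction after k components = (λ_1 + ... + λ_k) / Σ λ:
  k = 1: 22/56 = 0.3929
  k = 2: (22 + 18)/56 = 40/56 = 0.7143
  k = 3: (22 + 18 + 16)/56 = 56/56 = 1

Summary (fraction, with percent):

explained: PC1 0.3929 (39.29%), PC2 0.3214 (32.14%), PC3 0.2857 (28.57%);  cumulative: 0.3929, 0.7143, 1


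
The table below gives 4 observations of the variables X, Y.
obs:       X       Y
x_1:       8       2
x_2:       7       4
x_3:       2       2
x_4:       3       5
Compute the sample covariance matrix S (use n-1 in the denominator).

Step 1 — column means:
  mean(X) = (8 + 7 + 2 + 3) / 4 = 20/4 = 5
  mean(Y) = (2 + 4 + 2 + 5) / 4 = 13/4 = 3.25

Step 2 — sample covariance S[i,j] = (1/(n-1)) · Σ_k (x_{k,i} - mean_i) · (x_{k,j} - mean_j), with n-1 = 3.
  S[X,X] = ((3)·(3) + (2)·(2) + (-3)·(-3) + (-2)·(-2)) / 3 = 26/3 = 8.6667
  S[X,Y] = ((3)·(-1.25) + (2)·(0.75) + (-3)·(-1.25) + (-2)·(1.75)) / 3 = -2/3 = -0.6667
  S[Y,Y] = ((-1.25)·(-1.25) + (0.75)·(0.75) + (-1.25)·(-1.25) + (1.75)·(1.75)) / 3 = 6.75/3 = 2.25

S is symmetric (S[j,i] = S[i,j]). Assembling:

S = [[8.6667, -0.6667],
 [-0.6667, 2.25]]


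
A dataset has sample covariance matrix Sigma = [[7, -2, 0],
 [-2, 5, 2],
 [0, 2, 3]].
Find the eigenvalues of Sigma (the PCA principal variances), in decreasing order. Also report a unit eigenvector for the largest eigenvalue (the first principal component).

Step 1 — characteristic polynomial p(λ) = det(λI - Sigma) = λ³ - tr·λ² + c_1·λ - det, where tr = trace, c_1 = sum of the principal 2×2 minors, det = det(Sigma):
  tr = 7 + 5 + 3 = 15,
  c_1 = (7·5 - (-2)²) + (7·3 - (0)²) + (5·3 - (2)²) = 31 + 21 + 11 = 63,
  det = 7·(5·3 - (2)²) - (-2)·((-2)·3 - (2)·(0)) + (0)·((-2)·(2) - 5·(0)) = 7·(11) - (-2)·(-6) + (0)·(-4) = 65.
  So p(λ) = λ³ - 15λ² + 63λ - 65.
Step 2 — look for an integer root (rational root theorem: any rational root is an integer divisor of 65). Testing λ = 5:
  p(5) = 125 - 375 + 315 - 65 = 0  ✓
  Dividing out (λ - 5): p(λ) = (λ - 5)(λ² - 10λ + 13).
Step 3 — remaining eigenvalues from the quadratic λ² - 10λ + 13 = 0:
  Δ = 10² - 4·13 = 100 - 52 = 48,  λ = (10 ± √48)/2 = (10 ± 6.9282)/2 ≈ 8.4641 or 1.5359.
  Sorted: λ_1 = 8.4641,  λ_2 = 5,  λ_3 = 1.5359  (check: sum = 15 = tr ✓).

Step 4 — unit eigenvector for λ_1 ≈ 8.4641: v spans the null space of (Sigma - λ_1 I), whose rows are
  r_1 = (-1.4641, -2, 0),  r_2 = (-2, -3.4641, 2),  r_3 = (0, 2, -5.4641).
  v is orthogonal to every row, so take v ∝ r_1 × r_2 = ((-2)·(2) - (0)·(-3.4641), (0)·(-2) - (-1.4641)·(2), (-1.4641)·(-3.4641) - (-2)·(-2)) ≈ (-4, 2.9282, 1.0718).
  Rescale (multiply by -1 so the first nonzero entry is positive): u = (4, -2.9282, -1.0718).
  ||u|| = √((4)² + (-2.9282)² + (-1.0718)²) = √(25.7231) ≈ 5.0718,  v_1 = u/||u|| ≈ (0.7887, -0.5774, -0.2113) (||v_1|| = 1).

λ_1 = 8.4641,  λ_2 = 5,  λ_3 = 1.5359;  v_1 ≈ (0.7887, -0.5774, -0.2113)
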